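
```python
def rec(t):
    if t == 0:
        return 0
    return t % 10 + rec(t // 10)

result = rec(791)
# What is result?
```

Sum of digits of 791: 1 + 9 + 7 = 17

Answer: 17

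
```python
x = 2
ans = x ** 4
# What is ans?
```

Trace:
`x = 2` → x = 2
`ans = x ** 4` → ans = 16
So ans = 16

Answer: 16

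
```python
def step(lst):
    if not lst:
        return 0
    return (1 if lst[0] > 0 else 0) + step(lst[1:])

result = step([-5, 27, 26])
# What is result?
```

Count of positive elements in [-5, 27, 26] = 2

Answer: 2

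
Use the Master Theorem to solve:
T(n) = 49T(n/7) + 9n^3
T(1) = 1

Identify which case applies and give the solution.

a=49, b=7, f(n)=9n^3. log_7(49) = 2. Since c=3 > 2 and the regularity condition holds (49(n/7)^3 = (49/7^3)n^3 with 49/7^3 < 1), Case 3 applies: T(n) = Θ(f(n)) = O(n^3).

Answer: O(n^3) - Case 3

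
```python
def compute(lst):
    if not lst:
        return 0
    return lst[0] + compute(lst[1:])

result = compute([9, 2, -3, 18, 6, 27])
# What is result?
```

9 + 2 + (-3) + 18 + 6 + 27 + 0 = 59

Answer: 59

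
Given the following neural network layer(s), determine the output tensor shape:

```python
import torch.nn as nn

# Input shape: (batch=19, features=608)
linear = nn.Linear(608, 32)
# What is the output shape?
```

Input: (19, 608) -> Output: (19, 32)

Answer: (19, 32)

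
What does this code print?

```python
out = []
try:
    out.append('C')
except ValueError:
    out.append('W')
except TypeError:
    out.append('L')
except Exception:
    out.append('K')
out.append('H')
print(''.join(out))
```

Execution trace: 'C' (try body, no exception) → 'H' (after the try/except). Output: CH

Answer: CH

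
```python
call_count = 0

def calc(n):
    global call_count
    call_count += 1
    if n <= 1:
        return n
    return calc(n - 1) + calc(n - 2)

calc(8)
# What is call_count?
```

Calls(n) = 1 + Calls(n-1) + Calls(n-2); Calls(0)=Calls(1)=1. For n=8 this gives 67.

Answer: 67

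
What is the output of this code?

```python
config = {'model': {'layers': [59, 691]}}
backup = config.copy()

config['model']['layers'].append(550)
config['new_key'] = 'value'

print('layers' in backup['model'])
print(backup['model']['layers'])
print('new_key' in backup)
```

Key concept: shallow copy gotcha with nested dict.
Step by step:
`config = {'model': {'layers': [59, 691]}}` → config = {'model': {'layers': [59, 691]}}
`backup = config.copy()` → backup = {'model': {'layers': [59, 691]}}
`config['model']['layers'].append(550)` → config = {'model': {'layers': [59, 691, 550]}}; backup = {'model': {'layers': [59, 691, 550]}}
`config['new_key'] = 'value'` → config = {'model': {'layers': [59, 691, 550]}, 'new_key': 'value'}
`print('layers' in backup['model'])` → prints True
`print(backup['model']['layers'])` → prints [59, 691, 550]
`print('new_key' in backup)` → prints False

Answer:
True
[59, 691, 550]
False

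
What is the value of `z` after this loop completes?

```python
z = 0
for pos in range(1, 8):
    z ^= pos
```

XOR of 1 to 7
`z` takes the values: 0 → 1 → 3 → 0 → 4 → 1 → 7 → 0

Answer: 0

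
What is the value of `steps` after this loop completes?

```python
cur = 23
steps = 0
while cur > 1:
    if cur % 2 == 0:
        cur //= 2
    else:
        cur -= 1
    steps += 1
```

Steps to reduce 23 to 1
`steps` takes the values: 0 → 1 → 2 → 3 → 4 → 5 → 6 → 7

Answer: 7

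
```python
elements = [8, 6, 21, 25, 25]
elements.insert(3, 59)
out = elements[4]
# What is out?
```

Trace:
`elements = [8, 6, 21, 25, 25]` → elements = [8, 6, 21, 25, 25]
`elements.insert(3, 59)` → elements = [8, 6, 21, 59, 25, 25]
`out = elements[4]` → out = 25
So out = 25

Answer: 25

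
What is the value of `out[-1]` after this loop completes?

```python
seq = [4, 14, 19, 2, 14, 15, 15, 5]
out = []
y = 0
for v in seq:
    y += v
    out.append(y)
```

Cumulative sum ends at 88
`out` takes the values: [] → [4] → [4, 18] → [4, 18, 37] → [4, 18, 37, 39] → [4, 18, 37, 39, 53] → [4, 18, 37, 39, 53, 68] → [4, 18, 37, 39, 53, 68, 83] → [4, 18, 37, 39, 53, 68, 83, 88]
So `out[-1]` = 88

Answer: 88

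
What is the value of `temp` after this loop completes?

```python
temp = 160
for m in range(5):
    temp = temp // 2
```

Halve 5 times: 160 // 2^5 = 5
`temp` takes the values: 160 → 80 → 40 → 20 → 10 → 5

Answer: 5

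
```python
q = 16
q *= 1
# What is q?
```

Trace:
`q = 16` → q = 16
`q *= 1` → q = 16
So q = 16

Answer: 16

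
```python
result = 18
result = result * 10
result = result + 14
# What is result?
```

Trace:
`result = 18` → result = 18
`result = result * 10` → result = 180
`result = result + 14` → result = 194
So result = 194

Answer: 194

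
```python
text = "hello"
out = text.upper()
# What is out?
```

Trace:
`text = "hello"` → text = 'hello'
`out = text.upper()` → out = 'HELLO'
So out = 'HELLO'

Answer: 'HELLO'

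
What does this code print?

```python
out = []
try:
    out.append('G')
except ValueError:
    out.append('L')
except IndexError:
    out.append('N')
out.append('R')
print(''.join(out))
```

Execution trace: 'G' (try body, no exception) → 'R' (after the try/except). Output: GR

Answer: GR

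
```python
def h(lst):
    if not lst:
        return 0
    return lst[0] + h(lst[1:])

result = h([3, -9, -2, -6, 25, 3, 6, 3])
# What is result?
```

3 + (-9) + (-2) + (-6) + 25 + 3 + 6 + 3 + 0 = 23

Answer: 23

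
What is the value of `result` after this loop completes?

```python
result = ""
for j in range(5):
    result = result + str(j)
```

Concatenate digits 0 to 4
`result` takes the values: "" → "0" → "01" → "012" → "0123" → "01234"

Answer: "01234"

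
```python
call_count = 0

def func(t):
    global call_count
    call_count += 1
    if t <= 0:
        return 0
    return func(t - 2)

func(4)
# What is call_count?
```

Linear recursion stepping by 2: 3 calls from t=4 down to ≤0.

Answer: 3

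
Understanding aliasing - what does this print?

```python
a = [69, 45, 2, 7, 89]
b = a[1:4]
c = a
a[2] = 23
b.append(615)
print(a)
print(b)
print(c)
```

Key concept: slice vs alias.
Step by step:
`a = [69, 45, 2, 7, 89]` → a = [69, 45, 2, 7, 89]
`b = a[1:4]` → b = [45, 2, 7]
`c = a` → c = [69, 45, 2, 7, 89] (same object as a)
`a[2] = 23` → a = [69, 45, 23, 7, 89] (same object as c); c = [69, 45, 23, 7, 89] (same object as a)
`b.append(615)` → b = [45, 2, 7, 615]
`print(a)` → prints [69, 45, 23, 7, 89]
`print(b)` → prints [45, 2, 7, 615]
`print(c)` → prints [69, 45, 23, 7, 89]

Answer:
[69, 45, 23, 7, 89]
[45, 2, 7, 615]
[69, 45, 23, 7, 89]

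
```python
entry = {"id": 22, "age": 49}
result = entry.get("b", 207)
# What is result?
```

Trace:
`entry = {"id": 22, "age": 49}` → entry = {'id': 22, 'age': 49}
`result = entry.get("b", 207)` → result = 207
So result = 207

Answer: 207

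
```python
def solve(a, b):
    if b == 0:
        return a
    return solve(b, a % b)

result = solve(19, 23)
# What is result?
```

solve(19, 23) -> solve(23, 19) -> solve(19, 4) -> solve(4, 3) -> solve(3, 1) -> solve(1, 0) -> 1

Answer: 1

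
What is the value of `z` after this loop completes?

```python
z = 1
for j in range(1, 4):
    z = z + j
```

Start at 1, add 1 through 3
`z` takes the values: 1 → 2 → 4 → 7

Answer: 7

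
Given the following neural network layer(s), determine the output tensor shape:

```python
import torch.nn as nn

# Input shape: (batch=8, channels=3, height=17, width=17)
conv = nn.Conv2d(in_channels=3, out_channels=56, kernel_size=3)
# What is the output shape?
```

Input: (8, 3, 17, 17) -> Output: (8, 56, 15, 15)

Answer: (8, 56, 15, 15)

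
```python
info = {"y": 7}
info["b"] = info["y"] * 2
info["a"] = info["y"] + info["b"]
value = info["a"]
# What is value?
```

Trace:
`info = {"y": 7}` → info = {'y': 7}
`info["b"] = info["y"] * 2` → info = {'y': 7, 'b': 14}
`info["a"] = info["y"] + info["b"]` → info = {'y': 7, 'b': 14, 'a': 21}
`value = info["a"]` → value = 21
So value = 21

Answer: 21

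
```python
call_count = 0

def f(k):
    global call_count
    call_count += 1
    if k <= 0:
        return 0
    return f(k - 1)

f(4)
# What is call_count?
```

Linear recursion stepping by 1: 5 calls from k=4 down to ≤0.

Answer: 5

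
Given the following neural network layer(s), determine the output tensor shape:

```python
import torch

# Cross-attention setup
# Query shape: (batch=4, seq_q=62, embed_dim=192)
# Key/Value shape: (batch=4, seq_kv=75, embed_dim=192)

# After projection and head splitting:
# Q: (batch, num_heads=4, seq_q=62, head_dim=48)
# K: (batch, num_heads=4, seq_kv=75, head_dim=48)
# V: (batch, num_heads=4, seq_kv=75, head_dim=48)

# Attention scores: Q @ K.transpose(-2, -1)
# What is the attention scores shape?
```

Input: (4, 62, 192) -> Output: (4, 4, 62, 75)

Answer: (4, 4, 62, 75)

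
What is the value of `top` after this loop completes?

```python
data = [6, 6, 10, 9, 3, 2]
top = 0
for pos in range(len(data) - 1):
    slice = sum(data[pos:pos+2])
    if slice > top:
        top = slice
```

Max sum of 2-element window in [6, 6, 10, 9, 3, 2]
`top` takes the values: 0 → 12 → 16 → 19

Answer: 19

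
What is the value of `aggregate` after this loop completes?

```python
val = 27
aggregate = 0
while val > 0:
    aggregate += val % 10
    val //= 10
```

Sum digits of 27
`aggregate` takes the values: 0 → 7 → 9

Answer: 9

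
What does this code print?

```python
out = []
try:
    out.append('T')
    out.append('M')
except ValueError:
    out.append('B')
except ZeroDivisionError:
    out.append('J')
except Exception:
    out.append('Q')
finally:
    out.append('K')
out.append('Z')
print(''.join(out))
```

Execution trace: 'T' (try body) → 'M' (try body, no exception) → 'K' (finally) → 'Z' (after the try/except). Output: TMKZ

Answer: TMKZ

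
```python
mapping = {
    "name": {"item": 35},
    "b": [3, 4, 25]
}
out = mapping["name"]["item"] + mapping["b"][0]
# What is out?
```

Trace:
`mapping = { ...` → mapping = {'name': {'item': 35}, 'b': [3, 4, 25]}
`out = mapping["name"]["item"] + mapping["b"][0]` → out = 38
So out = 38

Answer: 38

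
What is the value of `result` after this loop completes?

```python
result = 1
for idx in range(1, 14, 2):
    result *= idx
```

Product of 1, 3, 5, ... up to 13
`result` takes the values: 1 → 3 → 15 → 105 → 945 → 10395 → 135135

Answer: 135135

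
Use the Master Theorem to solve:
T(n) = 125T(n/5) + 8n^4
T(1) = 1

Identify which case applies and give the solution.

a=125, b=5, f(n)=8n^4. log_5(125) = 3. Since c=4 > 3 and the regularity condition holds (125(n/5)^4 = (125/5^4)n^4 with 125/5^4 < 1), Case 3 applies: T(n) = Θ(f(n)) = O(n^4).

Answer: O(n^4) - Case 3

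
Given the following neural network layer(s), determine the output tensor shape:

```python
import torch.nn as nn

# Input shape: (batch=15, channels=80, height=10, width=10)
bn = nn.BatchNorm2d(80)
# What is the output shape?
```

Input: (15, 80, 10, 10) -> Output: (15, 80, 10, 10)

Answer: (15, 80, 10, 10)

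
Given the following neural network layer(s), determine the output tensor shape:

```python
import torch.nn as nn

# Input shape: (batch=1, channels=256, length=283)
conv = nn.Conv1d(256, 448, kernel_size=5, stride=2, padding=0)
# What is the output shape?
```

Input: (1, 256, 283) -> Output: (1, 448, 140)

Answer: (1, 448, 140)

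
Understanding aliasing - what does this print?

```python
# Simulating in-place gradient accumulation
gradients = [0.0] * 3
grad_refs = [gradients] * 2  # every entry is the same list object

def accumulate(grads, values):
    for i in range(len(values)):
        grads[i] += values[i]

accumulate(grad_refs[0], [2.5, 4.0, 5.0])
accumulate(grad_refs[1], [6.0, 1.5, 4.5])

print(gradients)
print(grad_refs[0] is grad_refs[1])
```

Key concept: gradient accumulation aliasing.
Step by step:
`gradients = [0.0] * 3` → gradients = [0.0, 0.0, 0.0]
`grad_refs = [gradients] * 2` → grad_refs = [[0.0, 0.0, 0.0], [0.0, 0.0, 0.0]]
`accumulate(grad_refs[0], [2.5, 4.0, 5.0])` → gradients = [2.5, 4.0, 5.0]; grad_refs = [[2.5, 4.0, 5.0], [2.5, 4.0, 5.0]]
`accumulate(grad_refs[1], [6.0, 1.5, 4.5])` → gradients = [8.5, 5.5, 9.5]; grad_refs = [[8.5, 5.5, 9.5], [8.5, 5.5, 9.5]]
`print(gradients)` → prints [8.5, 5.5, 9.5]
`print(grad_refs[0] is grad_refs[1])` → prints True

Answer:
[8.5, 5.5, 9.5]
True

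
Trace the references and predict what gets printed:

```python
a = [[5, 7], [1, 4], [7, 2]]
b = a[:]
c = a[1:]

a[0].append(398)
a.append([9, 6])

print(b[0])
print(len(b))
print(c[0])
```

Key concept: slice with nested mutation.
Step by step:
`a = [[5, 7], [1, 4], [7, 2]]` → a = [[5, 7], [1, 4], [7, 2]]
`b = a[:]` → b = [[5, 7], [1, 4], [7, 2]]
`c = a[1:]` → c = [[1, 4], [7, 2]]
`a[0].append(398)` → a = [[5, 7, 398], [1, 4], [7, 2]]; b = [[5, 7, 398], [1, 4], [7, 2]]
`a.append([9, 6])` → a = [[5, 7, 398], [1, 4], [7, 2], [9, 6]]
`print(b[0])` → prints [5, 7, 398]
`print(len(b))` → prints 3
`print(c[0])` → prints [1, 4]

Answer:
[5, 7, 398]
3
[1, 4]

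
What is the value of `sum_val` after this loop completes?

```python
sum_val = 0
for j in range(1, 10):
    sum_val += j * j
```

Sum of squares 1² to 9² = 285
`sum_val` takes the values: 0 → 1 → 5 → 14 → 30 → 55 → 91 → 140 → 204 → 285

Answer: 285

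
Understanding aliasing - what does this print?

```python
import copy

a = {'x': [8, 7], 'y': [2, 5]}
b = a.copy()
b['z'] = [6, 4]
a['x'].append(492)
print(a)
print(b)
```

Key concept: shallow copy of dict with mutable values.
Step by step:
`a = {'x': [8, 7], 'y': [2, 5]}` → a = {'x': [8, 7], 'y': [2, 5]}
`b = a.copy()` → b = {'x': [8, 7], 'y': [2, 5]}
`b['z'] = [6, 4]` → b = {'x': [8, 7], 'y': [2, 5], 'z': [6, 4]}
`a['x'].append(492)` → a = {'x': [8, 7, 492], 'y': [2, 5]}; b = {'x': [8, 7, 492], 'y': [2, 5], 'z': [6, 4]}
`print(a)` → prints {'x': [8, 7, 492], 'y': [2, 5]}
`print(b)` → prints {'x': [8, 7, 492], 'y': [2, 5], 'z': [6, 4]}

Answer:
{'x': [8, 7, 492], 'y': [2, 5]}
{'x': [8, 7, 492], 'y': [2, 5], 'z': [6, 4]}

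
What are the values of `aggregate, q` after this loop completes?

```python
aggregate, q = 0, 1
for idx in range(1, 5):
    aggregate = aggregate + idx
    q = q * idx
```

Sum and factorial of 1 to 4
`aggregate, q` takes the values: (0, 1) → (1, 1) → (3, 1) → (3, 2) → (6, 2) → (6, 6) → (10, 6) → (10, 24)

Answer: 10, 24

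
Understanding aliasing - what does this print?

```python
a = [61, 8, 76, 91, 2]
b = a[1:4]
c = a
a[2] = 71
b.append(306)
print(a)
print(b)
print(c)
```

Key concept: slice vs alias.
Step by step:
`a = [61, 8, 76, 91, 2]` → a = [61, 8, 76, 91, 2]
`b = a[1:4]` → b = [8, 76, 91]
`c = a` → c = [61, 8, 76, 91, 2] (same object as a)
`a[2] = 71` → a = [61, 8, 71, 91, 2] (same object as c); c = [61, 8, 71, 91, 2] (same object as a)
`b.append(306)` → b = [8, 76, 91, 306]
`print(a)` → prints [61, 8, 71, 91, 2]
`print(b)` → prints [8, 76, 91, 306]
`print(c)` → prints [61, 8, 71, 91, 2]

Answer:
[61, 8, 71, 91, 2]
[8, 76, 91, 306]
[61, 8, 71, 91, 2]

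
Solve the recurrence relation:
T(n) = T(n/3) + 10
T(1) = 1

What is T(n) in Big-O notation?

Each step divides n by 3 and adds 10. After log_3(n) steps we reach T(1)=1. So T(n) = 10·log_3(n) + 1 = O(log n).

Answer: O(log n)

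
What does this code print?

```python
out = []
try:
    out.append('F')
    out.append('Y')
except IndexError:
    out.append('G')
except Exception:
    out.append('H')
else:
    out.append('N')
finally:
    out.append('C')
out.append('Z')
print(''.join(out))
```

Execution trace: 'F' (try body) → 'Y' (try body, no exception) → 'N' (else) → 'C' (finally) → 'Z' (after the try/except). Output: FYNCZ

Answer: FYNCZ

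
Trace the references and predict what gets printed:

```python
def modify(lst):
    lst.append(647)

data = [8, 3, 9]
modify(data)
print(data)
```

Key concept: function modifies passed list.
Step by step:
`data = [8, 3, 9]` → data = [8, 3, 9]
`modify(data)` → data = [8, 3, 9, 647]
`print(data)` → prints [8, 3, 9, 647]

Answer: [8, 3, 9, 647]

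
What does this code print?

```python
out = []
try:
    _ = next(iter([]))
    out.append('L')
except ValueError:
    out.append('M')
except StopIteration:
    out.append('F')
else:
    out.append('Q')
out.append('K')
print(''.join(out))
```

Execution trace: 'F' (except StopIteration) → 'K' (after the try/except). Output: FK

Answer: FK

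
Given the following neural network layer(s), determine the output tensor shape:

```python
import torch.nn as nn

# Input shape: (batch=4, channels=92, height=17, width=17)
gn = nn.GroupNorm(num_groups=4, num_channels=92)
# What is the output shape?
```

Input: (4, 92, 17, 17) -> Output: (4, 92, 17, 17)

Answer: (4, 92, 17, 17)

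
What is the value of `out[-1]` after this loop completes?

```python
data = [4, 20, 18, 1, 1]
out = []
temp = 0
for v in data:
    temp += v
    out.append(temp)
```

Cumulative sum ends at 44
`out` takes the values: [] → [4] → [4, 24] → [4, 24, 42] → [4, 24, 42, 43] → [4, 24, 42, 43, 44]
So `out[-1]` = 44

Answer: 44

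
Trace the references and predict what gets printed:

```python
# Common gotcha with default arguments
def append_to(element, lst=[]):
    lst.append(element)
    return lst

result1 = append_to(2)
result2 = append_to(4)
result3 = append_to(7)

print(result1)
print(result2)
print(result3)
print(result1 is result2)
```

Key concept: mutable default argument gotcha.
Step by step:
`result1 = append_to(2)` → result1 = [2]
`result2 = append_to(4)` → result1 = [2, 4] (same object as result2); result2 = [2, 4] (same object as result1)
`result3 = append_to(7)` → result1 = [2, 4, 7] (same object as result2, result3); result2 = [2, 4, 7] (same object as result1, result3); result3 = [2, 4, 7] (same object as result1, result2)
`print(result1)` → prints [2, 4, 7]
`print(result2)` → prints [2, 4, 7]
`print(result3)` → prints [2, 4, 7]
`print(result1 is result2)` → prints True

Answer:
[2, 4, 7]
[2, 4, 7]
[2, 4, 7]
True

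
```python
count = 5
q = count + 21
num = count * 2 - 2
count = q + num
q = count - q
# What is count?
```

Trace:
`count = 5` → count = 5
`q = count + 21` → q = 26
`num = count * 2 - 2` → num = 8
`count = q + num` → count = 34
`q = count - q` → q = 8
So count = 34

Answer: 34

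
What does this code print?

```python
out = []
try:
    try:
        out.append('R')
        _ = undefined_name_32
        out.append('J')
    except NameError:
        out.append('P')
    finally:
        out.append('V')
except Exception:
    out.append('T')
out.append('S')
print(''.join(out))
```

Execution trace: 'R' (inner try body) → 'P' (inner except NameError) → 'V' (inner finally) → 'S' (after the try/except). Output: RPVS

Answer: RPVS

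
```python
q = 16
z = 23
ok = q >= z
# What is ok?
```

Trace:
`q = 16` → q = 16
`z = 23` → z = 23
`ok = q >= z` → ok = False
So ok = False

Answer: False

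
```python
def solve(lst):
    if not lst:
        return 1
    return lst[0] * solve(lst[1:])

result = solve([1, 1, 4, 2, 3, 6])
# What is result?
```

Product over [1, 1, 4, 2, 3, 6] = 1 * 1 * 4 * 2 * 3 * 6 = 144

Answer: 144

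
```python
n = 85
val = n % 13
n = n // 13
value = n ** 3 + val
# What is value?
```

Trace:
`n = 85` → n = 85
`val = n % 13` → val = 7
`n = n // 13` → n = 6
`value = n ** 3 + val` → value = 223
So value = 223

Answer: 223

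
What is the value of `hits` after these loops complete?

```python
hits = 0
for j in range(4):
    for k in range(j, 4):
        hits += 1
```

Upper triangle: 4 + 3 + ... + 1
`hits` takes the values: 0 → 1 → 2 → 3 → 4 → 5 → 6 → 7 → 8 → 9 → 10

Answer: 10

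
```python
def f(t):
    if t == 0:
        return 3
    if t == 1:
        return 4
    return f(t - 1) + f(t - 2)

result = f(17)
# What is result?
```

Build up from base cases: f(0)=3, f(1)=4, f(2)=7, f(3)=11, f(4)=18, f(5)=29, f(6)=47, ..., f(17)=9349

Answer: 9349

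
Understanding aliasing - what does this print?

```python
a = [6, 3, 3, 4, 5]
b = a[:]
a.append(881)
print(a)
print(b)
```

Key concept: slice [:] creates copy.
Step by step:
`a = [6, 3, 3, 4, 5]` → a = [6, 3, 3, 4, 5]
`b = a[:]` → b = [6, 3, 3, 4, 5]
`a.append(881)` → a = [6, 3, 3, 4, 5, 881]
`print(a)` → prints [6, 3, 3, 4, 5, 881]
`print(b)` → prints [6, 3, 3, 4, 5]

Answer:
[6, 3, 3, 4, 5, 881]
[6, 3, 3, 4, 5]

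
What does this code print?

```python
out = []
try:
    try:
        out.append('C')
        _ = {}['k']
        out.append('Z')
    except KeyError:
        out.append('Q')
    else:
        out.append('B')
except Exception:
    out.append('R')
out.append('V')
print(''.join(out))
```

Execution trace: 'C' (inner try body) → 'Q' (inner except KeyError) → 'V' (after the try/except). Output: CQV

Answer: CQV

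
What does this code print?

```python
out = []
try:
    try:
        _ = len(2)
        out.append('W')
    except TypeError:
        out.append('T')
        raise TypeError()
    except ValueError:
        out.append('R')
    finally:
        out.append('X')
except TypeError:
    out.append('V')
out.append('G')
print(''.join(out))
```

Execution trace: 'T' (inner except TypeError) → 'X' (inner finally) → 'V' (outer except TypeError) → 'G' (after the try/except). Output: TXVG

Answer: TXVG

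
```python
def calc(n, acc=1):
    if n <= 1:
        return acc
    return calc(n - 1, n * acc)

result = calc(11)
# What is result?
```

Accumulator trace (n, acc): (11, 1) -> (10, 11) -> (9, 110) -> (8, 990) -> (7, 7920) -> (6, 55440) -> (5, 332640) -> (4, 1663200) -> (3, 6652800) -> (2, 19958400) -> (1, 39916800) -> return 39916800

Answer: 39916800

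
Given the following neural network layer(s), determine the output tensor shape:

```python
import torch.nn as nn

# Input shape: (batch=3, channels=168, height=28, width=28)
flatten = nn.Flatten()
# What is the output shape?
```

Input: (3, 168, 28, 28) -> Output: (3, 131712)

Answer: (3, 131712)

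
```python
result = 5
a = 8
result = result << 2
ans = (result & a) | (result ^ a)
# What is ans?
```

Trace:
`result = 5` → result = 5
`a = 8` → a = 8
`result = result << 2` → result = 20
`ans = (result & a) | (result ^ a)` → ans = 28
So ans = 28

Answer: 28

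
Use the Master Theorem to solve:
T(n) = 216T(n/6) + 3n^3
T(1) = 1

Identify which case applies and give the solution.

a=216, b=6, f(n)=3n^3. log_6(216) = 3. Since c=3 = 3, Case 2 applies: T(n) = Θ(n^log_b(a) · log n) = O(n^3 log n).

Answer: O(n^3 log n) - Case 2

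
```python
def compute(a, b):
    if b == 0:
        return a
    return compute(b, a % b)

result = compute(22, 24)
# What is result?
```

compute(22, 24) -> compute(24, 22) -> compute(22, 2) -> compute(2, 0) -> 2

Answer: 2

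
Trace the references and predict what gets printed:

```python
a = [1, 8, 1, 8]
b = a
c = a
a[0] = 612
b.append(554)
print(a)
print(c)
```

Key concept: multiple aliases.
Step by step:
`a = [1, 8, 1, 8]` → a = [1, 8, 1, 8]
`b = a` → b = [1, 8, 1, 8] (same object as a)
`c = a` → c = [1, 8, 1, 8] (same object as a, b)
`a[0] = 612` → a = [612, 8, 1, 8] (same object as b, c); b = [612, 8, 1, 8] (same object as a, c); c = [612, 8, 1, 8] (same object as a, b)
`b.append(554)` → a = [612, 8, 1, 8, 554] (same object as b, c); b = [612, 8, 1, 8, 554] (same object as a, c); c = [612, 8, 1, 8, 554] (same object as a, b)
`print(a)` → prints [612, 8, 1, 8, 554]
`print(c)` → prints [612, 8, 1, 8, 554]

Answer:
[612, 8, 1, 8, 554]
[612, 8, 1, 8, 554]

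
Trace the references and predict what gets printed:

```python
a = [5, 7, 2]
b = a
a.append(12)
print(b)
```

Key concept: basic list aliasing.
Step by step:
`a = [5, 7, 2]` → a = [5, 7, 2]
`b = a` → b = [5, 7, 2] (same object as a)
`a.append(12)` → a = [5, 7, 2, 12] (same object as b); b = [5, 7, 2, 12] (same object as a)
`print(b)` → prints [5, 7, 2, 12]

Answer: [5, 7, 2, 12]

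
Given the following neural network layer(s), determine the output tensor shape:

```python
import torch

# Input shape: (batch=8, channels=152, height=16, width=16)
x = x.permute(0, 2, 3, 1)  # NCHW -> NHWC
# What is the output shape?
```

Input: (8, 152, 16, 16) -> Output: (8, 16, 16, 152)

Answer: (8, 16, 16, 152)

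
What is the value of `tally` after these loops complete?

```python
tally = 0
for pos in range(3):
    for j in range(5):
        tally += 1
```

3 * 5 = 15
`tally` takes the values: 0 → 1 → 2 → 3 → 4 → 5 → 6 → 7 → 8 → 9 → 10 → 11 → 12 → 13 → 14 → 15

Answer: 15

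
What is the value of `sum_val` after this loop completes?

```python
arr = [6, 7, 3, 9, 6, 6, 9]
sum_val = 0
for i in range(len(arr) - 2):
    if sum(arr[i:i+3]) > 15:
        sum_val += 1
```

Count windows with sum > 15
`sum_val` takes the values: 0 → 1 → 2 → 3 → 4 → 5

Answer: 5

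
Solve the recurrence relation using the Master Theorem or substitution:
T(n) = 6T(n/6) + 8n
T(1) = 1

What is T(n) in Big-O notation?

By Master Theorem: a=6, b=6, f(n)=8n. Since log_6(6) = 1 and f(n) = Θ(n^1), Case 2 applies. T(n) = O(n log n).

Answer: O(n log n)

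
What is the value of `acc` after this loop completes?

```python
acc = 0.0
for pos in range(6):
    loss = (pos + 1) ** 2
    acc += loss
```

Sum of squared losses 1² + 2² + ... + 6²
`acc` takes the values: 0.0 → 1.0 → 5.0 → 14.0 → 30.0 → 55.0 → 91.0

Answer: 91.0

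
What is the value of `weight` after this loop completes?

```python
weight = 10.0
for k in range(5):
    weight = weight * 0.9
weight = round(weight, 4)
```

Exponential decay: 10.0 * 0.9^5
`weight` takes the values: 10.0 → 9.0 → 8.1 → 7.29 → 6.561 → 5.9049

Answer: 5.9049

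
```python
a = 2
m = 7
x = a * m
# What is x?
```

Trace:
`a = 2` → a = 2
`m = 7` → m = 7
`x = a * m` → x = 14
So x = 14

Answer: 14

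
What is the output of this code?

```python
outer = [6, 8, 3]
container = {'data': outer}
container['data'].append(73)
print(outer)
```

Key concept: dict holds reference to list.
Step by step:
`outer = [6, 8, 3]` → outer = [6, 8, 3]
`container = {'data': outer}` → container = {'data': [6, 8, 3]}
`container['data'].append(73)` → outer = [6, 8, 3, 73]; container = {'data': [6, 8, 3, 73]}
`print(outer)` → prints [6, 8, 3, 73]

Answer: [6, 8, 3, 73]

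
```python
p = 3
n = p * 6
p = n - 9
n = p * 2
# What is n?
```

Trace:
`p = 3` → p = 3
`n = p * 6` → n = 18
`p = n - 9` → p = 9
`n = p * 2` → n = 18
So n = 18

Answer: 18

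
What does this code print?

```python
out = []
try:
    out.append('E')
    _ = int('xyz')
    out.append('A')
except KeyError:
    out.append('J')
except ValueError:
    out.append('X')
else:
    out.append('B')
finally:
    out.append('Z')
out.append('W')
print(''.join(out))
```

Execution trace: 'E' (try body) → 'X' (except ValueError) → 'Z' (finally) → 'W' (after the try/except). Output: EXZW

Answer: EXZW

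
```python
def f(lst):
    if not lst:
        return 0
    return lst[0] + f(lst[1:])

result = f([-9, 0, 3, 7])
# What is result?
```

(-9) + 0 + 3 + 7 + 0 = 1

Answer: 1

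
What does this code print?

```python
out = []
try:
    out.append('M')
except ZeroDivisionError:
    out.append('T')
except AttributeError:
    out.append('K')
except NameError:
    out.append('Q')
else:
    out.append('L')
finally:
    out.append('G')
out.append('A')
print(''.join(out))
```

Execution trace: 'M' (try body, no exception) → 'L' (else) → 'G' (finally) → 'A' (after the try/except). Output: MLGA

Answer: MLGA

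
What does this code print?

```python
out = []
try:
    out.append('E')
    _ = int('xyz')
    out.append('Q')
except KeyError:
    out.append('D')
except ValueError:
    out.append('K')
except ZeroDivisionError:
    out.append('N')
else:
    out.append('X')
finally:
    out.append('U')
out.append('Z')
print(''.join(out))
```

Execution trace: 'E' (try body) → 'K' (except ValueError) → 'U' (finally) → 'Z' (after the try/except). Output: EKUZ

Answer: EKUZ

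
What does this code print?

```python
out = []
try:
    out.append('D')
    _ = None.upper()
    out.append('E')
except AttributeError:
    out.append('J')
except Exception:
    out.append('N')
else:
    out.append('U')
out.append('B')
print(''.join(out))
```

Execution trace: 'D' (try body) → 'J' (except AttributeError) → 'B' (after the try/except). Output: DJB

Answer: DJB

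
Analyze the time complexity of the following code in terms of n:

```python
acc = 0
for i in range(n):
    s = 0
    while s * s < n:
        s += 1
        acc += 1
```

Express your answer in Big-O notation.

Each loop level contributes: n × √n. Multiplying the contributions gives O(n√n).

Answer: O(n√n)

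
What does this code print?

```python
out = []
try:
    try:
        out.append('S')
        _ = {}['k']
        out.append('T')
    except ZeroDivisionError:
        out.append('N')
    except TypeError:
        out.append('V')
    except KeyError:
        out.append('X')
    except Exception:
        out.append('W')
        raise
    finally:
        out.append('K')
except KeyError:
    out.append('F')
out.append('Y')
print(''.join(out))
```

Execution trace: 'S' (try body) → 'X' (except KeyError) → 'K' (finally) → 'Y' (after the try/except). Output: SXKY

Answer: SXKY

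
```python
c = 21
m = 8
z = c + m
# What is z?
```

Trace:
`c = 21` → c = 21
`m = 8` → m = 8
`z = c + m` → z = 29
So z = 29

Answer: 29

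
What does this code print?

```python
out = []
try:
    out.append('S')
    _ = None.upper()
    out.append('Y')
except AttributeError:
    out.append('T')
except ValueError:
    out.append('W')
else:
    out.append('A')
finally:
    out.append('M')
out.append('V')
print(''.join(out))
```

Execution trace: 'S' (try body) → 'T' (except AttributeError) → 'M' (finally) → 'V' (after the try/except). Output: STMV

Answer: STMV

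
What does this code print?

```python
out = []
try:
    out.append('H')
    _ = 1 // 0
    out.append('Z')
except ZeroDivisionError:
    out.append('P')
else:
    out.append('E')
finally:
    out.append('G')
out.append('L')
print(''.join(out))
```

Execution trace: 'H' (try body) → 'P' (except ZeroDivisionError) → 'G' (finally) → 'L' (after the try/except). Output: HPGL

Answer: HPGL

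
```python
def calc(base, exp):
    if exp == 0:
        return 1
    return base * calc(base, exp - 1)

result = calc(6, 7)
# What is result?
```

calc(6, 7) = 6 * 6 * 6 * 6 * 6 * 6 * 6 = 279936

Answer: 279936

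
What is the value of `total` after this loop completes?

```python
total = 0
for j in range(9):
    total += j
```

Sum of 0 to 8 = 36
`total` takes the values: 0 → 1 → 3 → 6 → 10 → 15 → 21 → 28 → 36

Answer: 36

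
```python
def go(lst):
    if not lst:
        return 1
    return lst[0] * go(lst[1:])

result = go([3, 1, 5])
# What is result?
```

Product over [3, 1, 5] = 3 * 1 * 5 = 15

Answer: 15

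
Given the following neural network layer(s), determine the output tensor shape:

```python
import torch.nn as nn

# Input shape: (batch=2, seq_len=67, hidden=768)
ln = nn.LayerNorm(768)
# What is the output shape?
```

Input: (2, 67, 768) -> Output: (2, 67, 768)

Answer: (2, 67, 768)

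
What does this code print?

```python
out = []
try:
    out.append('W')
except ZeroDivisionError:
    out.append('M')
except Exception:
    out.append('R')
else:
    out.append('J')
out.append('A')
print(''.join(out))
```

Execution trace: 'W' (try body, no exception) → 'J' (else) → 'A' (after the try/except). Output: WJA

Answer: WJA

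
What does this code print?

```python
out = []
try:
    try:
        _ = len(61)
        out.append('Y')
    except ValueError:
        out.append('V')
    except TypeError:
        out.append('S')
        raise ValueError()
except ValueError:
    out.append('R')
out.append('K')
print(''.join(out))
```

Execution trace: 'S' (except TypeError) → 'R' (outer except ValueError) → 'K' (after the try/except). Output: SRK

Answer: SRK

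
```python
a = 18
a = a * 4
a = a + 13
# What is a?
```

Trace:
`a = 18` → a = 18
`a = a * 4` → a = 72
`a = a + 13` → a = 85
So a = 85

Answer: 85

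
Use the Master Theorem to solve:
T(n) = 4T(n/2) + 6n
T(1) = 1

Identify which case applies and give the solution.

a=4, b=2, f(n)=6n. log_2(4) = 2. Since c=1 < 2, Case 1 applies: T(n) = Θ(n^log_b(a)) = O(n^2).

Answer: O(n^2) - Case 1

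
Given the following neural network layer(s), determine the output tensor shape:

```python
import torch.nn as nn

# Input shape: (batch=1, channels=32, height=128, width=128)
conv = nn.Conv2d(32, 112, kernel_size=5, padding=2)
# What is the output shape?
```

Input: (1, 32, 128, 128) -> Output: (1, 112, 128, 128)

Answer: (1, 112, 128, 128)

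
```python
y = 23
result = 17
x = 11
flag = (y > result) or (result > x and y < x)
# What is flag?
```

Trace:
`y = 23` → y = 23
`result = 17` → result = 17
`x = 11` → x = 11
`flag = (y > result) or (result > x and y < x)` → flag = True
So flag = True

Answer: True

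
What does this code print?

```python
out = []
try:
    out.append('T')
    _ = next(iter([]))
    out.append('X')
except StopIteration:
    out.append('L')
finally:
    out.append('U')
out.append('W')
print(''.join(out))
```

Execution trace: 'T' (try body) → 'L' (except StopIteration) → 'U' (finally) → 'W' (after the try/except). Output: TLUW

Answer: TLUW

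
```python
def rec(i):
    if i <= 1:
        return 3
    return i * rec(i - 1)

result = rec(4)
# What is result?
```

rec(4) = 4 * 3 * 2 * 3 = 72

Answer: 72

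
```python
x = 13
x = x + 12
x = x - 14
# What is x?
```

Trace:
`x = 13` → x = 13
`x = x + 12` → x = 25
`x = x - 14` → x = 11
So x = 11

Answer: 11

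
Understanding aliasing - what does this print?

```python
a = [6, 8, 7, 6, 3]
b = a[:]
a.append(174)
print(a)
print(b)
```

Key concept: slice [:] creates copy.
Step by step:
`a = [6, 8, 7, 6, 3]` → a = [6, 8, 7, 6, 3]
`b = a[:]` → b = [6, 8, 7, 6, 3]
`a.append(174)` → a = [6, 8, 7, 6, 3, 174]
`print(a)` → prints [6, 8, 7, 6, 3, 174]
`print(b)` → prints [6, 8, 7, 6, 3]

Answer:
[6, 8, 7, 6, 3, 174]
[6, 8, 7, 6, 3]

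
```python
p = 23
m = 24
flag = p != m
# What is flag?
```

Trace:
`p = 23` → p = 23
`m = 24` → m = 24
`flag = p != m` → flag = True
So flag = True

Answer: True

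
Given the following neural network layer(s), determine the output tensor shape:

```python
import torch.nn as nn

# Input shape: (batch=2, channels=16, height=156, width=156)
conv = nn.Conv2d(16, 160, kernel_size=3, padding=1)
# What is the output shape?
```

Input: (2, 16, 156, 156) -> Output: (2, 160, 156, 156)

Answer: (2, 160, 156, 156)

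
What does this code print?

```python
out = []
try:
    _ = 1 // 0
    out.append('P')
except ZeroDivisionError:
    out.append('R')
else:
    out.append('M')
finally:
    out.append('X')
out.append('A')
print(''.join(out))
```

Execution trace: 'R' (except ZeroDivisionError) → 'X' (finally) → 'A' (after the try/except). Output: RXA

Answer: RXA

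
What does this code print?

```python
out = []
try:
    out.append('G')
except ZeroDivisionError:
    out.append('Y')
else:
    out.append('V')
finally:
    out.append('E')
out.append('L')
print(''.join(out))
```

Execution trace: 'G' (try body, no exception) → 'V' (else) → 'E' (finally) → 'L' (after the try/except). Output: GVEL

Answer: GVEL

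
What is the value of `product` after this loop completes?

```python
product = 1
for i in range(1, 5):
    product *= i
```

4! = 24
`product` takes the values: 1 → 2 → 6 → 24

Answer: 24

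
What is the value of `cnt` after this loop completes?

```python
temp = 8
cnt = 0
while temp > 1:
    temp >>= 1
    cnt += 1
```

Count right shifts until 1
`cnt` takes the values: 0 → 1 → 2 → 3

Answer: 3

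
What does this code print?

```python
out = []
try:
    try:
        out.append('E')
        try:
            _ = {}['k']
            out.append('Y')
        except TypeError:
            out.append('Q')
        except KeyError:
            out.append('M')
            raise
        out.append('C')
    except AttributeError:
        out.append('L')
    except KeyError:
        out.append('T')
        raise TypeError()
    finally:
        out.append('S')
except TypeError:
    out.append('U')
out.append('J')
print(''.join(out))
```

Execution trace: 'E' (try body) → 'M' (inner except KeyError) → 'T' (except KeyError) → 'S' (finally) → 'U' (outer except TypeError) → 'J' (after the try/except). Output: EMTSUJ

Answer: EMTSUJ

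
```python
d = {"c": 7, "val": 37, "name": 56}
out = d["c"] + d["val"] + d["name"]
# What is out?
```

Trace:
`d = {"c": 7, "val": 37, "name": 56}` → d = {'c': 7, 'val': 37, 'name': 56}
`out = d["c"] + d["val"] + d["name"]` → out = 100
So out = 100

Answer: 100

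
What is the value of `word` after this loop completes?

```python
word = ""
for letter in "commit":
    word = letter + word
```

Reverse 'commit'
`word` takes the values: "" → "c" → "oc" → "moc" → "mmoc" → "immoc" → "timmoc"

Answer: "timmoc"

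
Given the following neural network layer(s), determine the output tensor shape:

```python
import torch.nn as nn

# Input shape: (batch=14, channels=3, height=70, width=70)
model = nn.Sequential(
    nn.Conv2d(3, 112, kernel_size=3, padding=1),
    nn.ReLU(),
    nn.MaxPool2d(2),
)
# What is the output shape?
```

Input: (14, 3, 70, 70) -> after Conv2d: (14, 112, 70, 70) -> after ReLU: (14, 112, 70, 70) -> Output: (14, 112, 35, 35)

Answer: (14, 112, 35, 35)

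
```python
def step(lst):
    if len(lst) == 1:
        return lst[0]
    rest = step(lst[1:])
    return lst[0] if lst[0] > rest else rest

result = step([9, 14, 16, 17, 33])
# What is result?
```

Recursive max over [9, 14, 16, 17, 33] = 33

Answer: 33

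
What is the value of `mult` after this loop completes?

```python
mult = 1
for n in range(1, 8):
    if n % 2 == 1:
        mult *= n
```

Product of odd numbers 1 to 7
`mult` takes the values: 1 → 3 → 15 → 105

Answer: 105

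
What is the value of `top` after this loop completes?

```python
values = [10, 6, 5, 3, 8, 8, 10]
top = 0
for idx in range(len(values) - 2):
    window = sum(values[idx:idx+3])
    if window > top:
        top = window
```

Max sum of 3-element window in [10, 6, 5, 3, 8, 8, 10]
`top` takes the values: 0 → 21 → 26

Answer: 26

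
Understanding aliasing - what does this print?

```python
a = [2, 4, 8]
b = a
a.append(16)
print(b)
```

Key concept: basic list aliasing.
Step by step:
`a = [2, 4, 8]` → a = [2, 4, 8]
`b = a` → b = [2, 4, 8] (same object as a)
`a.append(16)` → a = [2, 4, 8, 16] (same object as b); b = [2, 4, 8, 16] (same object as a)
`print(b)` → prints [2, 4, 8, 16]

Answer: [2, 4, 8, 16]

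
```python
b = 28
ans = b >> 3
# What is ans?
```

Trace:
`b = 28` → b = 28
`ans = b >> 3` → ans = 3
So ans = 3

Answer: 3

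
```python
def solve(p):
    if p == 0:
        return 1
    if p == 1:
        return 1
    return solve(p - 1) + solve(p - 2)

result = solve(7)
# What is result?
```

Build up from base cases: solve(0)=1, solve(1)=1, solve(2)=2, solve(3)=3, solve(4)=5, solve(5)=8, solve(6)=13, ..., solve(7)=21

Answer: 21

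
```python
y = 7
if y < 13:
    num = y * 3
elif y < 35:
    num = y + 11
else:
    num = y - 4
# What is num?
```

Trace:
`y = 7` → y = 7
`if y < 13: ...` → y < 13 is True → num = 21
So num = 21

Answer: 21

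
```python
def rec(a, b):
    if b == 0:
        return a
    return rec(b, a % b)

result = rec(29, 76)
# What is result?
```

rec(29, 76) -> rec(76, 29) -> rec(29, 18) -> rec(18, 11) -> rec(11, 7) -> rec(7, 4) -> rec(4, 3) -> rec(3, 1) -> rec(1, 0) -> 1

Answer: 1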